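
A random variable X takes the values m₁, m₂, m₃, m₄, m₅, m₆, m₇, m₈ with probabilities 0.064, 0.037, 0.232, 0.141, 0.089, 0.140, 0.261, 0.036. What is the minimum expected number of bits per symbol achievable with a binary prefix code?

2.717 bits/symbol

Repeatedly combine the two least-probable nodes; the expected code length is the sum of the merged weights.
merge 9/250 + 37/1000 → 73/1000
merge 8/125 + 73/1000 → 137/1000
merge 89/1000 + 137/1000 → 113/500
merge 7/50 + 141/1000 → 281/1000
merge 113/500 + 29/125 → 229/500
merge 261/1000 + 281/1000 → 271/500
merge 229/500 + 271/500 → 1
L = 73/1000 + 137/1000 + 113/500 + 281/1000 + 229/500 + 271/500 + 1 = 2717/1000 = 2.717 bits/symbol.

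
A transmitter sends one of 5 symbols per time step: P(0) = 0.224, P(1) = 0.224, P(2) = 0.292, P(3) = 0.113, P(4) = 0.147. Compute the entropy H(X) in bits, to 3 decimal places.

2.248 bits

H = −Σ pᵢ log₂ pᵢ.
−0.224·log₂(0.224) = 0.4835
−0.224·log₂(0.224) = 0.4835
−0.292·log₂(0.292) = 0.5186
−0.113·log₂(0.113) = 0.3555
−0.147·log₂(0.147) = 0.4066
Sum ≈ 2.2476 → 2.248 bits.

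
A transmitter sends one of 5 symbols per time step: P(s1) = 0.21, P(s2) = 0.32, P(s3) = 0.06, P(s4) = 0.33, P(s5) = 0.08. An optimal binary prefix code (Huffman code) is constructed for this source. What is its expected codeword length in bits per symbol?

2.14 bits/symbol

Repeatedly combine the two least-probable nodes; the expected code length is the sum of the merged weights.
merge 3/50 + 2/25 → 7/50
merge 7/50 + 21/100 → 7/20
merge 8/25 + 33/100 → 13/20
merge 7/20 + 13/20 → 1
L = 7/50 + 7/20 + 13/20 + 1 = 107/50 = 2.14 bits/symbol.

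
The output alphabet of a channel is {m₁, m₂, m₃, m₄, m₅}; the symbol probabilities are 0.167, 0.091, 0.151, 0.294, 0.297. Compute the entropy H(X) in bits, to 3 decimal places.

H = −Σ pᵢ log₂ pᵢ.
−0.167·log₂(0.167) = 0.4312
−0.091·log₂(0.091) = 0.3147
−0.151·log₂(0.151) = 0.4118
−0.294·log₂(0.294) = 0.5192
−0.297·log₂(0.297) = 0.5202
Sum ≈ 2.1971 → 2.197 bits.

2.197 bits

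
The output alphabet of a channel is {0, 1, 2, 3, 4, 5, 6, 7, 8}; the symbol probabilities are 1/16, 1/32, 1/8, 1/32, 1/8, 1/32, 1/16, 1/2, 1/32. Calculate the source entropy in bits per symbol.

2.375 bits

Each probability is a power of 1/2, so log₂(1/p) is an integer.
H = Σ p·log₂(1/p) = 1/16·4 + 1/32·5 + 1/8·3 + 1/32·5 + 1/8·3 + 1/32·5 + 1/16·4 + 1/2·1 + 1/32·5 = 2.375 bits.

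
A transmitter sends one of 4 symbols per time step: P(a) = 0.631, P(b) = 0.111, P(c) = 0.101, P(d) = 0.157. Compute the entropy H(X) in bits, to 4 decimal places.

1.5246 bits

H = −Σ pᵢ log₂ pᵢ.
−0.631·log₂(0.631) = 0.4192
−0.111·log₂(0.111) = 0.3520
−0.101·log₂(0.101) = 0.3341
−0.157·log₂(0.157) = 0.4194
Sum ≈ 1.5246 → 1.5246 bits.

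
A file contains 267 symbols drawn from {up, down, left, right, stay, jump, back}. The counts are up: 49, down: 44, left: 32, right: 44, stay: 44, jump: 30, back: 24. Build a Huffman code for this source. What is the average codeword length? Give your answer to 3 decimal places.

2.816 bits/symbol

Probabilities are the counts divided by 267.
Repeatedly combine the two least-probable nodes; the expected code length is the sum of the merged weights.
merge 8/89 + 10/89 → 18/89
merge 32/267 + 44/267 → 76/267
merge 44/267 + 44/267 → 88/267
merge 49/267 + 18/89 → 103/267
merge 76/267 + 88/267 → 164/267
merge 103/267 + 164/267 → 1
L = 18/89 + 76/267 + 88/267 + 103/267 + 164/267 + 1 = 752/267 ≈ 2.816 bits/symbol.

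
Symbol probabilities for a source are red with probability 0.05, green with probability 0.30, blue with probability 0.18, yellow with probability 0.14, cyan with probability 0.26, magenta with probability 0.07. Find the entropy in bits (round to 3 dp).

2.353 bits

H = −Σ pᵢ log₂ pᵢ.
−0.05·log₂(0.05) = 0.2161
−0.30·log₂(0.30) = 0.5211
−0.18·log₂(0.18) = 0.4453
−0.14·log₂(0.14) = 0.3971
−0.26·log₂(0.26) = 0.5053
−0.07·log₂(0.07) = 0.2686
Sum ≈ 2.3534 → 2.353 bits.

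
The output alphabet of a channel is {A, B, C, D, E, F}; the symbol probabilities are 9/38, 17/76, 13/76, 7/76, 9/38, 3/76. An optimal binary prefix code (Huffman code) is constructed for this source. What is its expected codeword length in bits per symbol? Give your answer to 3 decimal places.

Repeatedly combine the two least-probable nodes; the expected code length is the sum of the merged weights.
merge 3/76 + 7/76 → 5/38
merge 5/38 + 13/76 → 23/76
merge 17/76 + 9/38 → 35/76
merge 9/38 + 23/76 → 41/76
merge 35/76 + 41/76 → 1
L = 5/38 + 23/76 + 35/76 + 41/76 + 1 = 185/76 ≈ 2.434 bits/symbol.

2.434 bits/symbol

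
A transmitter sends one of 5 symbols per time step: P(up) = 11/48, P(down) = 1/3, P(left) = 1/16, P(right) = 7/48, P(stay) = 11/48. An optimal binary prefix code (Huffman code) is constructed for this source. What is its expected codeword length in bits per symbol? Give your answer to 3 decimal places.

2.208 bits/symbol

Repeatedly combine the two least-probable nodes; the expected code length is the sum of the merged weights.
merge 1/16 + 7/48 → 5/24
merge 5/24 + 11/48 → 7/16
merge 11/48 + 1/3 → 9/16
merge 7/16 + 9/16 → 1
L = 5/24 + 7/16 + 9/16 + 1 = 53/24 ≈ 2.208 bits/symbol.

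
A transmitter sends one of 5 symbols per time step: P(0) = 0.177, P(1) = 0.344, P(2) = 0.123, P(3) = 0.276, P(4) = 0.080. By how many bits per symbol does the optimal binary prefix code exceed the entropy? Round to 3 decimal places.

0.055 bits

Entropy H = −Σ p log₂ p ≈ 2.1477 bits.
Huffman merges: 2/25+123/1000→203/1000; 177/1000+203/1000→19/50; 69/250+43/125→31/50; 19/50+31/50→1. L = 2203/1000 ≈ 2.2030.
L − H = 2.2030 − 2.1477 = 0.055 bits.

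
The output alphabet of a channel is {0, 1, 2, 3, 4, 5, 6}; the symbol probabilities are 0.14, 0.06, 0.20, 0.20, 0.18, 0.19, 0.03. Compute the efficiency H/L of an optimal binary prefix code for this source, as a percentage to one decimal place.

97.5%

Entropy H = −Σ p log₂ p ≈ 2.6217 bits.
Huffman merges: 3/100+3/50→9/100; 9/100+7/50→23/100; 9/50+19/100→37/100; 1/5+1/5→2/5; 23/100+37/100→3/5; 2/5+3/5→1. L = 269/100 ≈ 2.6900.
Efficiency = H/L = 2.6217/2.6900 = 97.5%.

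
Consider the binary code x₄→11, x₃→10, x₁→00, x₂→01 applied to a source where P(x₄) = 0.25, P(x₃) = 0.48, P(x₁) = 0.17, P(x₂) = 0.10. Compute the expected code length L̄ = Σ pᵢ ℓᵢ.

2 bits/symbol

L̄ = Σ pᵢ·ℓᵢ = 0.25·2 + 0.48·2 + 0.17·2 + 0.10·2 = 2 bits/symbol.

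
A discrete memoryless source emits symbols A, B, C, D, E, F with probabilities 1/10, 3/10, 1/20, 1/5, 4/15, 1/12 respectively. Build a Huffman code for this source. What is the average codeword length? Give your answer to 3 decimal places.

2.367 bits/symbol

Repeatedly combine the two least-probable nodes; the expected code length is the sum of the merged weights.
merge 1/20 + 1/12 → 2/15
merge 1/10 + 2/15 → 7/30
merge 1/5 + 7/30 → 13/30
merge 4/15 + 3/10 → 17/30
merge 13/30 + 17/30 → 1
L = 2/15 + 7/30 + 13/30 + 17/30 + 1 = 71/30 ≈ 2.367 bits/symbol.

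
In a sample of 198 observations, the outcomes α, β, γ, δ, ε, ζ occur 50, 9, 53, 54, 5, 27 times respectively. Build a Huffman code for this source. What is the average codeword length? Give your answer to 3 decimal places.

Probabilities are the counts divided by 198.
Repeatedly combine the two least-probable nodes; the expected code length is the sum of the merged weights.
merge 5/198 + 1/22 → 7/99
merge 7/99 + 3/22 → 41/198
merge 41/198 + 25/99 → 91/198
merge 53/198 + 3/11 → 107/198
merge 91/198 + 107/198 → 1
L = 7/99 + 41/198 + 91/198 + 107/198 + 1 = 41/18 ≈ 2.278 bits/symbol.

2.278 bits/symbol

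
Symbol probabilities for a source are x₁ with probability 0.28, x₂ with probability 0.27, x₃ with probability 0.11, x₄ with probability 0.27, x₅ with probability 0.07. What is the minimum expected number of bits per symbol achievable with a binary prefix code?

Repeatedly combine the two least-probable nodes; the expected code length is the sum of the merged weights.
merge 7/100 + 11/100 → 9/50
merge 9/50 + 27/100 → 9/20
merge 27/100 + 7/25 → 11/20
merge 9/20 + 11/20 → 1
L = 9/50 + 9/20 + 11/20 + 1 = 109/50 = 2.18 bits/symbol.

2.18 bits/symbol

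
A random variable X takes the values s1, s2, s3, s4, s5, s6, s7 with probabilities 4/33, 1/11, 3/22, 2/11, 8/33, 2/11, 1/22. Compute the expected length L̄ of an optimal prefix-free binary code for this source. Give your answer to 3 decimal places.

Repeatedly combine the two least-probable nodes; the expected code length is the sum of the merged weights.
merge 1/22 + 1/11 → 3/22
merge 4/33 + 3/22 → 17/66
merge 3/22 + 2/11 → 7/22
merge 2/11 + 8/33 → 14/33
merge 17/66 + 7/22 → 19/33
merge 14/33 + 19/33 → 1
L = 3/22 + 17/66 + 7/22 + 14/33 + 19/33 + 1 = 179/66 ≈ 2.712 bits/symbol.

2.712 bits/symbol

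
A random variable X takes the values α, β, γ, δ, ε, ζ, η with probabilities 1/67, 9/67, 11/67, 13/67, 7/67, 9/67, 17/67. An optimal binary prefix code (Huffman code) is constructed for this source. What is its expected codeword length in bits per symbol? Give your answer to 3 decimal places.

Repeatedly combine the two least-probable nodes; the expected code length is the sum of the merged weights.
merge 1/67 + 7/67 → 8/67
merge 8/67 + 9/67 → 17/67
merge 9/67 + 11/67 → 20/67
merge 13/67 + 17/67 → 30/67
merge 17/67 + 20/67 → 37/67
merge 30/67 + 37/67 → 1
L = 8/67 + 17/67 + 20/67 + 30/67 + 37/67 + 1 = 179/67 ≈ 2.672 bits/symbol.

2.672 bits/symbol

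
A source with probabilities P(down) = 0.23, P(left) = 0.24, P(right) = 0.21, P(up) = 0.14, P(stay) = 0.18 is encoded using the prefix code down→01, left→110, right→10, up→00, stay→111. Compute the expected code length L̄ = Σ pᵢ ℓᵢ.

2.42 bits/symbol

L̄ = Σ pᵢ·ℓᵢ = 0.23·2 + 0.24·3 + 0.21·2 + 0.14·2 + 0.18·3 = 2.42 bits/symbol.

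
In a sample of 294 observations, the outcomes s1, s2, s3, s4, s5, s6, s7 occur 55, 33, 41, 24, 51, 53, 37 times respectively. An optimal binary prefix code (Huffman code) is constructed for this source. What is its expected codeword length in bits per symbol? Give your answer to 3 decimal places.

2.813 bits/symbol

Probabilities are the counts divided by 294.
Repeatedly combine the two least-probable nodes; the expected code length is the sum of the merged weights.
merge 4/49 + 11/98 → 19/98
merge 37/294 + 41/294 → 13/49
merge 17/98 + 53/294 → 52/147
merge 55/294 + 19/98 → 8/21
merge 13/49 + 52/147 → 13/21
merge 8/21 + 13/21 → 1
L = 19/98 + 13/49 + 52/147 + 8/21 + 13/21 + 1 = 827/294 ≈ 2.813 bits/symbol.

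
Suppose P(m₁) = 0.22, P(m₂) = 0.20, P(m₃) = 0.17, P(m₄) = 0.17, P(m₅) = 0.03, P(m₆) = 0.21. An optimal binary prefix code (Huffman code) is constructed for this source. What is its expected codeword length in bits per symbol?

2.57 bits/symbol

Repeatedly combine the two least-probable nodes; the expected code length is the sum of the merged weights.
merge 3/100 + 17/100 → 1/5
merge 17/100 + 1/5 → 37/100
merge 1/5 + 21/100 → 41/100
merge 11/50 + 37/100 → 59/100
merge 41/100 + 59/100 → 1
L = 1/5 + 37/100 + 41/100 + 59/100 + 1 = 257/100 = 2.57 bits/symbol.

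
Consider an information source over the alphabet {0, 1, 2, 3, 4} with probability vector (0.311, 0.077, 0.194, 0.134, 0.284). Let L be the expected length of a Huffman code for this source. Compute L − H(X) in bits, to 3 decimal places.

0.039 bits

Entropy H = −Σ p log₂ p ≈ 2.1722 bits.
Huffman merges: 77/1000+67/500→211/1000; 97/500+211/1000→81/200; 71/250+311/1000→119/200; 81/200+119/200→1. L = 2211/1000 ≈ 2.2110.
L − H = 2.2110 − 2.1722 = 0.039 bits.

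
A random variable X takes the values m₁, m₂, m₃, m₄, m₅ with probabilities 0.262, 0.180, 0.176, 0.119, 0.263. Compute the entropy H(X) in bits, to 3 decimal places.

H = −Σ pᵢ log₂ pᵢ.
−0.262·log₂(0.262) = 0.5063
−0.180·log₂(0.180) = 0.4453
−0.176·log₂(0.176) = 0.4411
−0.119·log₂(0.119) = 0.3654
−0.263·log₂(0.263) = 0.5068
Sum ≈ 2.2649 → 2.265 bits.

2.265 bits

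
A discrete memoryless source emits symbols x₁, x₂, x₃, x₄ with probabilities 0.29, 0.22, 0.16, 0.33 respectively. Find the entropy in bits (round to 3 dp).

1.949 bits

H = −Σ pᵢ log₂ pᵢ.
−0.29·log₂(0.29) = 0.5179
−0.22·log₂(0.22) = 0.4806
−0.16·log₂(0.16) = 0.4230
−0.33·log₂(0.33) = 0.5278
Sum ≈ 1.9493 → 1.949 bits.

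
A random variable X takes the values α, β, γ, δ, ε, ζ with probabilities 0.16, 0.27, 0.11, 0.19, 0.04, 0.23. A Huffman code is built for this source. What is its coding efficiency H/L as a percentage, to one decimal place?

98.0%

Entropy H = −Σ p log₂ p ≈ 2.4120 bits.
Huffman merges: 1/25+11/100→3/20; 3/20+4/25→31/100; 19/100+23/100→21/50; 27/100+31/100→29/50; 21/50+29/50→1. L = 123/50 ≈ 2.4600.
Efficiency = H/L = 2.4120/2.4600 = 98.0%.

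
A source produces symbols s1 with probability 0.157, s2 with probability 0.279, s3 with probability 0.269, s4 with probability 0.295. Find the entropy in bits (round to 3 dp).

1.962 bits

H = −Σ pᵢ log₂ pᵢ.
−0.157·log₂(0.157) = 0.4194
−0.279·log₂(0.279) = 0.5138
−0.269·log₂(0.269) = 0.5096
−0.295·log₂(0.295) = 0.5196
Sum ≈ 1.9623 → 1.962 bits.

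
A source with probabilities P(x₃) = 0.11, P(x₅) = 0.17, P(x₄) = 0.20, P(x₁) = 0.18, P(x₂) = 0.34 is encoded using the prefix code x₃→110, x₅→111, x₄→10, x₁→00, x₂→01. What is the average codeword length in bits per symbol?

L̄ = Σ pᵢ·ℓᵢ = 0.11·3 + 0.17·3 + 0.20·2 + 0.18·2 + 0.34·2 = 2.28 bits/symbol.

2.28 bits/symbol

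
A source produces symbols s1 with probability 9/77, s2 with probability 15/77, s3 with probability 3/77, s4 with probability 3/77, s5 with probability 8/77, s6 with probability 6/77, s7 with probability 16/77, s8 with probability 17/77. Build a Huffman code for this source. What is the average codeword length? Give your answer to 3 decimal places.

Repeatedly combine the two least-probable nodes; the expected code length is the sum of the merged weights.
merge 3/77 + 3/77 → 6/77
merge 6/77 + 6/77 → 12/77
merge 8/77 + 9/77 → 17/77
merge 12/77 + 15/77 → 27/77
merge 16/77 + 17/77 → 3/7
merge 17/77 + 27/77 → 4/7
merge 3/7 + 4/7 → 1
L = 6/77 + 12/77 + 17/77 + 27/77 + 3/7 + 4/7 + 1 = 216/77 ≈ 2.805 bits/symbol.

2.805 bits/symbol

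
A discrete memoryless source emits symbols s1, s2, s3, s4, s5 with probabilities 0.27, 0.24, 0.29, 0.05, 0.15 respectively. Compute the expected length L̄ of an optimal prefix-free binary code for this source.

Repeatedly combine the two least-probable nodes; the expected code length is the sum of the merged weights.
merge 1/20 + 3/20 → 1/5
merge 1/5 + 6/25 → 11/25
merge 27/100 + 29/100 → 14/25
merge 11/25 + 14/25 → 1
L = 1/5 + 11/25 + 14/25 + 1 = 11/5 = 2.2 bits/symbol.

2.2 bits/symbol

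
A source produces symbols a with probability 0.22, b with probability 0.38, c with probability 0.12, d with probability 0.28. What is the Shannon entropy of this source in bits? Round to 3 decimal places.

H = −Σ pᵢ log₂ pᵢ.
−0.22·log₂(0.22) = 0.4806
−0.38·log₂(0.38) = 0.5305
−0.12·log₂(0.12) = 0.3671
−0.28·log₂(0.28) = 0.5142
Sum ≈ 1.8923 → 1.892 bits.

1.892 bits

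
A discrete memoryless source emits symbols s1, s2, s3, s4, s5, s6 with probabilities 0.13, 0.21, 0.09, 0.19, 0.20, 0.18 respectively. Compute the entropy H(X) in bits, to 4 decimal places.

H = −Σ pᵢ log₂ pᵢ.
−0.13·log₂(0.13) = 0.3826
−0.21·log₂(0.21) = 0.4728
−0.09·log₂(0.09) = 0.3127
−0.19·log₂(0.19) = 0.4552
−0.20·log₂(0.20) = 0.4644
−0.18·log₂(0.18) = 0.4453
Sum ≈ 2.5330 → 2.5330 bits.

2.5330 bits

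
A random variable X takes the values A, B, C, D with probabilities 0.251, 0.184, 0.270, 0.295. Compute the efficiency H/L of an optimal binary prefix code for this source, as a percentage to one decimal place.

99.0%

Entropy H = −Σ p log₂ p ≈ 1.9795 bits.
Huffman merges: 23/125+251/1000→87/200; 27/100+59/200→113/200; 87/200+113/200→1. L = 2 ≈ 2.0000.
Efficiency = H/L = 1.9795/2.0000 = 99.0%.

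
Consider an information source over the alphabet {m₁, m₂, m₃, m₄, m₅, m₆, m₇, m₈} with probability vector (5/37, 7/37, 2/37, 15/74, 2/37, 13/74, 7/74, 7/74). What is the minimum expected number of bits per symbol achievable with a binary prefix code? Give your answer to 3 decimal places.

2.905 bits/symbol

Repeatedly combine the two least-probable nodes; the expected code length is the sum of the merged weights.
merge 2/37 + 2/37 → 4/37
merge 7/74 + 7/74 → 7/37
merge 4/37 + 5/37 → 9/37
merge 13/74 + 7/37 → 27/74
merge 7/37 + 15/74 → 29/74
merge 9/37 + 27/74 → 45/74
merge 29/74 + 45/74 → 1
L = 4/37 + 7/37 + 9/37 + 27/74 + 29/74 + 45/74 + 1 = 215/74 ≈ 2.905 bits/symbol.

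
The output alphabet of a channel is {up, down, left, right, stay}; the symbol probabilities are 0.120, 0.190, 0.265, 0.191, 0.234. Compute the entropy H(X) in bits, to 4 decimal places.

H = −Σ pᵢ log₂ pᵢ.
−0.120·log₂(0.120) = 0.3671
−0.190·log₂(0.190) = 0.4552
−0.265·log₂(0.265) = 0.5077
−0.191·log₂(0.191) = 0.4562
−0.234·log₂(0.234) = 0.4903
Sum ≈ 2.2765 → 2.2765 bits.

2.2765 bits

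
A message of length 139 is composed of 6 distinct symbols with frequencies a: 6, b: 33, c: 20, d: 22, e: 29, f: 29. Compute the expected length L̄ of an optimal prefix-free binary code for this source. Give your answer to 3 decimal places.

Probabilities are the counts divided by 139.
Repeatedly combine the two least-probable nodes; the expected code length is the sum of the merged weights.
merge 6/139 + 20/139 → 26/139
merge 22/139 + 26/139 → 48/139
merge 29/139 + 29/139 → 58/139
merge 33/139 + 48/139 → 81/139
merge 58/139 + 81/139 → 1
L = 26/139 + 48/139 + 58/139 + 81/139 + 1 = 352/139 ≈ 2.532 bits/symbol.

2.532 bits/symbol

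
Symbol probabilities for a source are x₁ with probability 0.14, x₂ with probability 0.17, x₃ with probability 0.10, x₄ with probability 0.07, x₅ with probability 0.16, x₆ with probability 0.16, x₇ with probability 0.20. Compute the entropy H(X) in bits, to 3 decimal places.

2.743 bits

H = −Σ pᵢ log₂ pᵢ.
−0.14·log₂(0.14) = 0.3971
−0.17·log₂(0.17) = 0.4346
−0.10·log₂(0.10) = 0.3322
−0.07·log₂(0.07) = 0.2686
−0.16·log₂(0.16) = 0.4230
−0.16·log₂(0.16) = 0.4230
−0.20·log₂(0.20) = 0.4644
Sum ≈ 2.7429 → 2.743 bits.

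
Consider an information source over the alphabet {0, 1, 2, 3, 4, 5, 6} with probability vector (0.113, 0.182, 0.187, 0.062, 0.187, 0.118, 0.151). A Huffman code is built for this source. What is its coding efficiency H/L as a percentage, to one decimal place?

Entropy H = −Σ p log₂ p ≈ 2.7318 bits.
Huffman merges: 31/500+113/1000→7/40; 59/500+151/1000→269/1000; 7/40+91/500→357/1000; 187/1000+187/1000→187/500; 269/1000+357/1000→313/500; 187/500+313/500→1. L = 2801/1000 ≈ 2.8010.
Efficiency = H/L = 2.7318/2.8010 = 97.5%.

97.5%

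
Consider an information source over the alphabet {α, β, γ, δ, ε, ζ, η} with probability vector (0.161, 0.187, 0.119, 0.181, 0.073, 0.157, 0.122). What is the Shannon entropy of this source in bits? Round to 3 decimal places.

2.754 bits

H = −Σ pᵢ log₂ pᵢ.
−0.161·log₂(0.161) = 0.4242
−0.187·log₂(0.187) = 0.4523
−0.119·log₂(0.119) = 0.3654
−0.181·log₂(0.181) = 0.4463
−0.073·log₂(0.073) = 0.2756
−0.157·log₂(0.157) = 0.4194
−0.122·log₂(0.122) = 0.3703
Sum ≈ 2.7536 → 2.754 bits.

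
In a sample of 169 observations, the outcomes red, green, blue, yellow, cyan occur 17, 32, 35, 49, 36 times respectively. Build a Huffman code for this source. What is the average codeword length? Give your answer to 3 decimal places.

2.290 bits/symbol

Probabilities are the counts divided by 169.
Repeatedly combine the two least-probable nodes; the expected code length is the sum of the merged weights.
merge 17/169 + 32/169 → 49/169
merge 35/169 + 36/169 → 71/169
merge 49/169 + 49/169 → 98/169
merge 71/169 + 98/169 → 1
L = 49/169 + 71/169 + 98/169 + 1 = 387/169 ≈ 2.290 bits/symbol.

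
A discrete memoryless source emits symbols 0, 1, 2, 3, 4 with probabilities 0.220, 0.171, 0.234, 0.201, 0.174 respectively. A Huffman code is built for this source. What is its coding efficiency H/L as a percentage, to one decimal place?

98.5%

Entropy H = −Σ p log₂ p ≈ 2.3108 bits.
Huffman merges: 171/1000+87/500→69/200; 201/1000+11/50→421/1000; 117/500+69/200→579/1000; 421/1000+579/1000→1. L = 469/200 ≈ 2.3450.
Efficiency = H/L = 2.3108/2.3450 = 98.5%.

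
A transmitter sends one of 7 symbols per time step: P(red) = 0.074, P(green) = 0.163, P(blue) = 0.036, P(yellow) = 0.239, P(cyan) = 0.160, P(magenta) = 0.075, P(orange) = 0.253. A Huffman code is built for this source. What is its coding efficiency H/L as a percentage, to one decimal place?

Entropy H = −Σ p log₂ p ≈ 2.5757 bits.
Huffman merges: 9/250+37/500→11/100; 3/40+11/100→37/200; 4/25+163/1000→323/1000; 37/200+239/1000→53/125; 253/1000+323/1000→72/125; 53/125+72/125→1. L = 1309/500 ≈ 2.6180.
Efficiency = H/L = 2.5757/2.6180 = 98.4%.

98.4%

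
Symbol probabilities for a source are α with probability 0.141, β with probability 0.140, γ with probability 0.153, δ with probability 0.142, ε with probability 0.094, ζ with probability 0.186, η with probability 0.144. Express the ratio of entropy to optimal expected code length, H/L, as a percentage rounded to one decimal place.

Entropy H = −Σ p log₂ p ≈ 2.7845 bits.
Huffman merges: 47/500+7/50→117/500; 141/1000+71/500→283/1000; 18/125+153/1000→297/1000; 93/500+117/500→21/50; 283/1000+297/1000→29/50; 21/50+29/50→1. L = 1407/500 ≈ 2.8140.
Efficiency = H/L = 2.7845/2.8140 = 99.0%.

99.0%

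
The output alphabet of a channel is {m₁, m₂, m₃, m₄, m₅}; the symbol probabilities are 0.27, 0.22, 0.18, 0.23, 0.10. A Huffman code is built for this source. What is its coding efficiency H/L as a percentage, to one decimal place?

Entropy H = −Σ p log₂ p ≈ 2.2558 bits.
Huffman merges: 1/10+9/50→7/25; 11/50+23/100→9/20; 27/100+7/25→11/20; 9/20+11/20→1. L = 57/25 ≈ 2.2800.
Efficiency = H/L = 2.2558/2.2800 = 98.9%.

98.9%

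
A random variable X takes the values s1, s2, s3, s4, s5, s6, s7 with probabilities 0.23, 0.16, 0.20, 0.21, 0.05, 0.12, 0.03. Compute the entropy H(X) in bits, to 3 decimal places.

2.583 bits

H = −Σ pᵢ log₂ pᵢ.
−0.23·log₂(0.23) = 0.4877
−0.16·log₂(0.16) = 0.4230
−0.20·log₂(0.20) = 0.4644
−0.21·log₂(0.21) = 0.4728
−0.05·log₂(0.05) = 0.2161
−0.12·log₂(0.12) = 0.3671
−0.03·log₂(0.03) = 0.1518
Sum ≈ 2.5828 → 2.583 bits.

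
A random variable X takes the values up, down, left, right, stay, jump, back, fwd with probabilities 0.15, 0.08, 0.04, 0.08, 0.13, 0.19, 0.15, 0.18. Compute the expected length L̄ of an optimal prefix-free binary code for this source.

2.93 bits/symbol

Repeatedly combine the two least-probable nodes; the expected code length is the sum of the merged weights.
merge 1/25 + 2/25 → 3/25
merge 2/25 + 3/25 → 1/5
merge 13/100 + 3/20 → 7/25
merge 3/20 + 9/50 → 33/100
merge 19/100 + 1/5 → 39/100
merge 7/25 + 33/100 → 61/100
merge 39/100 + 61/100 → 1
L = 3/25 + 1/5 + 7/25 + 33/100 + 39/100 + 61/100 + 1 = 293/100 = 2.93 bits/symbol.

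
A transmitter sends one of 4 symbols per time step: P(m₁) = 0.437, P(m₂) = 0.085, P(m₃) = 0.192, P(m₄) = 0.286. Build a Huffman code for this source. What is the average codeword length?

Repeatedly combine the two least-probable nodes; the expected code length is the sum of the merged weights.
merge 17/200 + 24/125 → 277/1000
merge 277/1000 + 143/500 → 563/1000
merge 437/1000 + 563/1000 → 1
L = 277/1000 + 563/1000 + 1 = 46/25 = 1.84 bits/symbol.

1.84 bits/symbol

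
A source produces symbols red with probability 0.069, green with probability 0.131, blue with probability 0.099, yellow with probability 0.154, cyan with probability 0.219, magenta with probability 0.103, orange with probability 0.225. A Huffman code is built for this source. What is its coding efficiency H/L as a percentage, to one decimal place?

Entropy H = −Σ p log₂ p ≈ 2.6980 bits.
Huffman merges: 69/1000+99/1000→21/125; 103/1000+131/1000→117/500; 77/500+21/125→161/500; 219/1000+9/40→111/250; 117/500+161/500→139/250; 111/250+139/250→1. L = 681/250 ≈ 2.7240.
Efficiency = H/L = 2.6980/2.7240 = 99.0%.

99.0%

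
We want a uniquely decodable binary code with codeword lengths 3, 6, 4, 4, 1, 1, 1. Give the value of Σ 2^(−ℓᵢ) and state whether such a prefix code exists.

With common denominator 2^6 = 64: Σ 2^(−ℓᵢ) = 8/64 + 1/64 + 4/64 + 4/64 + 32/64 + 32/64 + 32/64 = 113/64 = 1.765625.
Kraft's inequality requires Σ ≤ 1; here Σ = 1.765625 > 1, so no such prefix code exists.

1.765625; no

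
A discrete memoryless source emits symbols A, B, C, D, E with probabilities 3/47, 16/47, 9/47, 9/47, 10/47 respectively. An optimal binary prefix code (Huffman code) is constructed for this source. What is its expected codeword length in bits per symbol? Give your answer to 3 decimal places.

Repeatedly combine the two least-probable nodes; the expected code length is the sum of the merged weights.
merge 3/47 + 9/47 → 12/47
merge 9/47 + 10/47 → 19/47
merge 12/47 + 16/47 → 28/47
merge 19/47 + 28/47 → 1
L = 12/47 + 19/47 + 28/47 + 1 = 106/47 ≈ 2.255 bits/symbol.

2.255 bits/symbol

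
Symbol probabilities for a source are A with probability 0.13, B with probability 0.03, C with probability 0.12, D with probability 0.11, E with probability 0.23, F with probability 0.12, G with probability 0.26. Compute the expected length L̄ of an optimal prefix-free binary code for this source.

Repeatedly combine the two least-probable nodes; the expected code length is the sum of the merged weights.
merge 3/100 + 11/100 → 7/50
merge 3/25 + 3/25 → 6/25
merge 13/100 + 7/50 → 27/100
merge 23/100 + 6/25 → 47/100
merge 13/50 + 27/100 → 53/100
merge 47/100 + 53/100 → 1
L = 7/50 + 6/25 + 27/100 + 47/100 + 53/100 + 1 = 53/20 = 2.65 bits/symbol.

2.65 bits/symbol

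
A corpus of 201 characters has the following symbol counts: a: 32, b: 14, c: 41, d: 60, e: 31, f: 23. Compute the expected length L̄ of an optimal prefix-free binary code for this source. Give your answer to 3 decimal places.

Probabilities are the counts divided by 201.
Repeatedly combine the two least-probable nodes; the expected code length is the sum of the merged weights.
merge 14/201 + 23/201 → 37/201
merge 31/201 + 32/201 → 21/67
merge 37/201 + 41/201 → 26/67
merge 20/67 + 21/67 → 41/67
merge 26/67 + 41/67 → 1
L = 37/201 + 21/67 + 26/67 + 41/67 + 1 = 502/201 ≈ 2.498 bits/symbol.

2.498 bits/symbol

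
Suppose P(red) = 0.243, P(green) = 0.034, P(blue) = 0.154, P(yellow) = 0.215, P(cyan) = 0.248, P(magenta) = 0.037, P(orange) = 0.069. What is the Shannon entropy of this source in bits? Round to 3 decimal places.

H = −Σ pᵢ log₂ pᵢ.
−0.243·log₂(0.243) = 0.4960
−0.034·log₂(0.034) = 0.1659
−0.154·log₂(0.154) = 0.4156
−0.215·log₂(0.215) = 0.4768
−0.248·log₂(0.248) = 0.4989
−0.037·log₂(0.037) = 0.1760
−0.069·log₂(0.069) = 0.2662
Sum ≈ 2.4953 → 2.495 bits.

2.495 bits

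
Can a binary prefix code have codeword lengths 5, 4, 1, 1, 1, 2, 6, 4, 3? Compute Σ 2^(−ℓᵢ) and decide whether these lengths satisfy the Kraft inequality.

2.046875; no

With common denominator 2^6 = 64: Σ 2^(−ℓᵢ) = 2/64 + 4/64 + 32/64 + 32/64 + 32/64 + 16/64 + 1/64 + 4/64 + 8/64 = 131/64 = 2.046875.
Kraft's inequality requires Σ ≤ 1; here Σ = 2.046875 > 1, so no such prefix code exists.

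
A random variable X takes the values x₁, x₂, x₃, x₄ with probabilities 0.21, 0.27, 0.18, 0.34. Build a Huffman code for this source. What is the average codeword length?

Repeatedly combine the two least-probable nodes; the expected code length is the sum of the merged weights.
merge 9/50 + 21/100 → 39/100
merge 27/100 + 17/50 → 61/100
merge 39/100 + 61/100 → 1
L = 39/100 + 61/100 + 1 = 2 bits/symbol.

2 bits/symbol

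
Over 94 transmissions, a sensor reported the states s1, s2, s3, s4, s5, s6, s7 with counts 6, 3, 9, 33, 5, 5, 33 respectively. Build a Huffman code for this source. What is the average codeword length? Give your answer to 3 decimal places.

2.330 bits/symbol

Probabilities are the counts divided by 94.
Repeatedly combine the two least-probable nodes; the expected code length is the sum of the merged weights.
merge 3/94 + 5/94 → 4/47
merge 5/94 + 3/47 → 11/94
merge 4/47 + 9/94 → 17/94
merge 11/94 + 17/94 → 14/47
merge 14/47 + 33/94 → 61/94
merge 33/94 + 61/94 → 1
L = 4/47 + 11/94 + 17/94 + 14/47 + 61/94 + 1 = 219/94 ≈ 2.330 bits/symbol.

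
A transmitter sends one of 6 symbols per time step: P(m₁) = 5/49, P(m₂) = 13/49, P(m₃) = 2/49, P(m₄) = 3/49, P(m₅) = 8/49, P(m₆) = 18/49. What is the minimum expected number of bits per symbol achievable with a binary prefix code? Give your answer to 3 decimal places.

Repeatedly combine the two least-probable nodes; the expected code length is the sum of the merged weights.
merge 2/49 + 3/49 → 5/49
merge 5/49 + 5/49 → 10/49
merge 8/49 + 10/49 → 18/49
merge 13/49 + 18/49 → 31/49
merge 18/49 + 31/49 → 1
L = 5/49 + 10/49 + 18/49 + 31/49 + 1 = 113/49 ≈ 2.306 bits/symbol.

2.306 bits/symbol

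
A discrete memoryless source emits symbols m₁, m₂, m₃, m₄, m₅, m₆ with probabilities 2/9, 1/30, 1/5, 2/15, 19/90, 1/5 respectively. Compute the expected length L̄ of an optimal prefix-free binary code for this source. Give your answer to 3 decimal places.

Repeatedly combine the two least-probable nodes; the expected code length is the sum of the merged weights.
merge 1/30 + 2/15 → 1/6
merge 1/6 + 1/5 → 11/30
merge 1/5 + 19/90 → 37/90
merge 2/9 + 11/30 → 53/90
merge 37/90 + 53/90 → 1
L = 1/6 + 11/30 + 37/90 + 53/90 + 1 = 38/15 ≈ 2.533 bits/symbol.

2.533 bits/symbol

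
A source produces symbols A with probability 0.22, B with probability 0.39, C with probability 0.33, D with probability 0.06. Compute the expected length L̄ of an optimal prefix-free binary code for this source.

1.89 bits/symbol

Repeatedly combine the two least-probable nodes; the expected code length is the sum of the merged weights.
merge 3/50 + 11/50 → 7/25
merge 7/25 + 33/100 → 61/100
merge 39/100 + 61/100 → 1
L = 7/25 + 61/100 + 1 = 189/100 = 1.89 bits/symbol.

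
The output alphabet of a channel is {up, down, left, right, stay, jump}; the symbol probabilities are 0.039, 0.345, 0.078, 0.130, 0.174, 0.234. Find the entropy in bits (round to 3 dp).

H = −Σ pᵢ log₂ pᵢ.
−0.039·log₂(0.039) = 0.1825
−0.345·log₂(0.345) = 0.5297
−0.078·log₂(0.078) = 0.2871
−0.130·log₂(0.130) = 0.3826
−0.174·log₂(0.174) = 0.4390
−0.234·log₂(0.234) = 0.4903
Sum ≈ 2.3112 → 2.311 bits.

2.311 bits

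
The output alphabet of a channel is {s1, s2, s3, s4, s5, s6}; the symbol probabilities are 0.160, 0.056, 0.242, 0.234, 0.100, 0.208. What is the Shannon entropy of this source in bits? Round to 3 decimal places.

2.445 bits

H = −Σ pᵢ log₂ pᵢ.
−0.160·log₂(0.160) = 0.4230
−0.056·log₂(0.056) = 0.2329
−0.242·log₂(0.242) = 0.4954
−0.234·log₂(0.234) = 0.4903
−0.100·log₂(0.100) = 0.3322
−0.208·log₂(0.208) = 0.4712
Sum ≈ 2.4450 → 2.445 bits.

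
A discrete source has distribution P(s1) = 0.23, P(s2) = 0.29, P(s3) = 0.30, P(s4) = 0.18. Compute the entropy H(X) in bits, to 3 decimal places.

H = −Σ pᵢ log₂ pᵢ.
−0.23·log₂(0.23) = 0.4877
−0.29·log₂(0.29) = 0.5179
−0.30·log₂(0.30) = 0.5211
−0.18·log₂(0.18) = 0.4453
Sum ≈ 1.9720 → 1.972 bits.

1.972 bits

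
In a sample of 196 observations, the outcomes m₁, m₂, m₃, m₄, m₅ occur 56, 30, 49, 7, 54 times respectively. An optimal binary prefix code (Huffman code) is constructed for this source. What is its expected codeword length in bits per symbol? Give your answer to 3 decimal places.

Probabilities are the counts divided by 196.
Repeatedly combine the two least-probable nodes; the expected code length is the sum of the merged weights.
merge 1/28 + 15/98 → 37/196
merge 37/196 + 1/4 → 43/98
merge 27/98 + 2/7 → 55/98
merge 43/98 + 55/98 → 1
L = 37/196 + 43/98 + 55/98 + 1 = 429/196 ≈ 2.189 bits/symbol.

2.189 bits/symbol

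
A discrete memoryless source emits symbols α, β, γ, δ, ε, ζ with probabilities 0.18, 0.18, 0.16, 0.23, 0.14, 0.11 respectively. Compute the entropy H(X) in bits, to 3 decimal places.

2.549 bits

H = −Σ pᵢ log₂ pᵢ.
−0.18·log₂(0.18) = 0.4453
−0.18·log₂(0.18) = 0.4453
−0.16·log₂(0.16) = 0.4230
−0.23·log₂(0.23) = 0.4877
−0.14·log₂(0.14) = 0.3971
−0.11·log₂(0.11) = 0.3503
Sum ≈ 2.5487 → 2.549 bits.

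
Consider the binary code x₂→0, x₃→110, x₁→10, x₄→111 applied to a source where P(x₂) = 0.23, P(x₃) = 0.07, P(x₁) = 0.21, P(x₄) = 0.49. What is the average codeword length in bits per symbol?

L̄ = Σ pᵢ·ℓᵢ = 0.23·1 + 0.07·3 + 0.21·2 + 0.49·3 = 2.33 bits/symbol.

2.33 bits/symbol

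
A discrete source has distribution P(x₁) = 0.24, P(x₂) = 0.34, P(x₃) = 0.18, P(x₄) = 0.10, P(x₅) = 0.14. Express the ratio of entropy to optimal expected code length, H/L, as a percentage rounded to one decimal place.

98.1%

Entropy H = −Σ p log₂ p ≈ 2.1979 bits.
Huffman merges: 1/10+7/50→6/25; 9/50+6/25→21/50; 6/25+17/50→29/50; 21/50+29/50→1. L = 56/25 ≈ 2.2400.
Efficiency = H/L = 2.1979/2.2400 = 98.1%.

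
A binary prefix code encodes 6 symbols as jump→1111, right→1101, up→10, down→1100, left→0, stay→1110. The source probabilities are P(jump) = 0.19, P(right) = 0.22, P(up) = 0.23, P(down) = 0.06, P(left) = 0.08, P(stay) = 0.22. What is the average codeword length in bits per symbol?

3.3 bits/symbol

L̄ = Σ pᵢ·ℓᵢ = 0.19·4 + 0.22·4 + 0.23·2 + 0.06·4 + 0.08·1 + 0.22·4 = 3.3 bits/symbol.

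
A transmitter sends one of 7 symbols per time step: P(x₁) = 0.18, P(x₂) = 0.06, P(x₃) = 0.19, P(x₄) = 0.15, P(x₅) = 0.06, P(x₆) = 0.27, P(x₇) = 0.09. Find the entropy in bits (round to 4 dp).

2.6208 bits

H = −Σ pᵢ log₂ pᵢ.
−0.18·log₂(0.18) = 0.4453
−0.06·log₂(0.06) = 0.2435
−0.19·log₂(0.19) = 0.4552
−0.15·log₂(0.15) = 0.4105
−0.06·log₂(0.06) = 0.2435
−0.27·log₂(0.27) = 0.5100
−0.09·log₂(0.09) = 0.3127
Sum ≈ 2.6208 → 2.6208 bits.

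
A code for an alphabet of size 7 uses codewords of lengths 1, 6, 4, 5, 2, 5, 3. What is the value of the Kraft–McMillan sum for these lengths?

1.015625

With common denominator 2^6 = 64: Σ 2^(−ℓᵢ) = 32/64 + 1/64 + 4/64 + 2/64 + 16/64 + 2/64 + 8/64 = 65/64 = 1.015625.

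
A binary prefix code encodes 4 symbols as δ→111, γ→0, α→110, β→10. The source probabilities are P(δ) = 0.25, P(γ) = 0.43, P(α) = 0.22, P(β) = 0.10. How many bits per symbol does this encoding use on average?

L̄ = Σ pᵢ·ℓᵢ = 0.25·3 + 0.43·1 + 0.22·3 + 0.10·2 = 2.04 bits/symbol.

2.04 bits/symbol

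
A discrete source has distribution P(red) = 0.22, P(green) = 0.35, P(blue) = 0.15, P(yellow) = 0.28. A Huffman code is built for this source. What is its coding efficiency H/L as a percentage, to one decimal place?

96.8%

Entropy H = −Σ p log₂ p ≈ 1.9354 bits.
Huffman merges: 3/20+11/50→37/100; 7/25+7/20→63/100; 37/100+63/100→1. L = 2 ≈ 2.0000.
Efficiency = H/L = 1.9354/2.0000 = 96.8%.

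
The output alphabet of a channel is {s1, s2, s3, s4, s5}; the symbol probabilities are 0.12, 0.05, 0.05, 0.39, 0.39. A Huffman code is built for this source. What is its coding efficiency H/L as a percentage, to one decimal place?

Entropy H = −Σ p log₂ p ≈ 1.8589 bits.
Huffman merges: 1/20+1/20→1/10; 1/10+3/25→11/50; 11/50+39/100→61/100; 39/100+61/100→1. L = 193/100 ≈ 1.9300.
Efficiency = H/L = 1.8589/1.9300 = 96.3%.

96.3%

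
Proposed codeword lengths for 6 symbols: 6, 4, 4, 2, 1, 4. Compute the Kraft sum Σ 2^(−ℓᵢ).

0.953125

With common denominator 2^6 = 64: Σ 2^(−ℓᵢ) = 1/64 + 4/64 + 4/64 + 16/64 + 32/64 + 4/64 = 61/64 = 0.953125.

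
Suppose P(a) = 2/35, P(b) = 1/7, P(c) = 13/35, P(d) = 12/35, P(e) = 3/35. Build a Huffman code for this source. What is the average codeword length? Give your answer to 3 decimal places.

2.057 bits/symbol

Repeatedly combine the two least-probable nodes; the expected code length is the sum of the merged weights.
merge 2/35 + 3/35 → 1/7
merge 1/7 + 1/7 → 2/7
merge 2/7 + 12/35 → 22/35
merge 13/35 + 22/35 → 1
L = 1/7 + 2/7 + 22/35 + 1 = 72/35 ≈ 2.057 bits/symbol.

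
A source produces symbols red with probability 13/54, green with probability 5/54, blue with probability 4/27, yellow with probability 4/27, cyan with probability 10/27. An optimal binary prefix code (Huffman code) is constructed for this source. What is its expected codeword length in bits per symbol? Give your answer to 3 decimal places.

Repeatedly combine the two least-probable nodes; the expected code length is the sum of the merged weights.
merge 5/54 + 4/27 → 13/54
merge 4/27 + 13/54 → 7/18
merge 13/54 + 10/27 → 11/18
merge 7/18 + 11/18 → 1
L = 13/54 + 7/18 + 11/18 + 1 = 121/54 ≈ 2.241 bits/symbol.

2.241 bits/symbol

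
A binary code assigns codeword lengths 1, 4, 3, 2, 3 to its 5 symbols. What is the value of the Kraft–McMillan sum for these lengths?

With common denominator 2^4 = 16: Σ 2^(−ℓᵢ) = 8/16 + 1/16 + 2/16 + 4/16 + 2/16 = 17/16 = 1.0625.

1.0625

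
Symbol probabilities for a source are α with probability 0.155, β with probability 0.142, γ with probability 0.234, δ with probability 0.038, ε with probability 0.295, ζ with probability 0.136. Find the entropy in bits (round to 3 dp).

2.397 bits

H = −Σ pᵢ log₂ pᵢ.
−0.155·log₂(0.155) = 0.4169
−0.142·log₂(0.142) = 0.3999
−0.234·log₂(0.234) = 0.4903
−0.038·log₂(0.038) = 0.1793
−0.295·log₂(0.295) = 0.5196
−0.136·log₂(0.136) = 0.3915
Sum ≈ 2.3974 → 2.397 bits.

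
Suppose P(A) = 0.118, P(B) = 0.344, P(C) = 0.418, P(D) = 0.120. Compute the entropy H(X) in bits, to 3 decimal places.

H = −Σ pᵢ log₂ pᵢ.
−0.118·log₂(0.118) = 0.3638
−0.344·log₂(0.344) = 0.5296
−0.418·log₂(0.418) = 0.5260
−0.120·log₂(0.120) = 0.3671
Sum ≈ 1.7865 → 1.786 bits.

1.786 bits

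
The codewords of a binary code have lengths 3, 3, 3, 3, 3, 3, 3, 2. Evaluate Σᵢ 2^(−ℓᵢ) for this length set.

With common denominator 2^3 = 8: Σ 2^(−ℓᵢ) = 1/8 + 1/8 + 1/8 + 1/8 + 1/8 + 1/8 + 1/8 + 2/8 = 9/8 = 1.125.

1.125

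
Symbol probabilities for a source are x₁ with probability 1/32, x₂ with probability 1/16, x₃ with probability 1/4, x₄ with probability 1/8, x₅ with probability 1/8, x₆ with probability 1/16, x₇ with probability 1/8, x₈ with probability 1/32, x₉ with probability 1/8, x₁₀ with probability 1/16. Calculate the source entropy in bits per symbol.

3.0625 bits

Each probability is a power of 1/2, so log₂(1/p) is an integer.
H = Σ p·log₂(1/p) = 1/32·5 + 1/16·4 + 1/4·2 + 1/8·3 + 1/8·3 + 1/16·4 + 1/8·3 + 1/32·5 + 1/8·3 + 1/16·4 = 3.0625 bits.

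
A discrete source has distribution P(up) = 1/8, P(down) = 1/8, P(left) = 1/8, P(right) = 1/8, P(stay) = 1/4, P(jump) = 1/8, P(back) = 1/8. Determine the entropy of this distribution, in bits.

2.75 bits

Each probability is a power of 1/2, so log₂(1/p) is an integer.
H = Σ p·log₂(1/p) = 1/8·3 + 1/8·3 + 1/8·3 + 1/8·3 + 1/4·2 + 1/8·3 + 1/8·3 = 2.75 bits.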